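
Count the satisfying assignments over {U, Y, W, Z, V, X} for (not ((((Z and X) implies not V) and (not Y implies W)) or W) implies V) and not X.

28

Initial set: {((not ((((Z and X) implies not V) and (not Y implies W)) or W) implies V) and not X)}.
((not ((((Z and X) implies not V) and (not Y implies W)) or W) implies V) and not X): α-rule — add (not ((((Z and X) implies not V) and (not Y implies W)) or W) implies V), not X.
(not ((((Z and X) implies not V) and (not Y implies W)) or W) implies V): β-rule — branch into not not ((((Z and X) implies not V) and (not Y implies W)) or W)  //  V.
  branch 1 (add not not ((((Z and X) implies not V) and (not Y implies W)) or W)):
    not not ((((Z and X) implies not V) and (not Y implies W)) or W): β-rule — branch into (((Z and X) implies not V) and (not Y implies W))  //  W.
      branch 1.1 (add (((Z and X) implies not V) and (not Y implies W))):
        (((Z and X) implies not V) and (not Y implies W)): α-rule — add ((Z and X) implies not V), (not Y implies W).
        ((Z and X) implies not V): β-rule — branch into not (Z and X)  //  not V.
          branch 1.1.1 (add not (Z and X)):
            (not Y implies W): β-rule — branch into not not Y  //  W.
              branch 1.1.1.1 (add not not Y):
                not (Z and X): β-rule — branch into not Z  //  not X.
                  branch 1.1.1.1.1 (add not Z):
                    ○ open, literals {X=false, Y=true, Z=false}.
                  branch 1.1.1.1.2 (add not X):
                    ○ open, literals {X=false, Y=true}.
              branch 1.1.1.2 (add W):
                not (Z and X): β-rule — branch into not Z  //  not X.
                  branch 1.1.1.2.1 (add not Z):
                    ○ open, literals {W=true, X=false, Z=false}.
                  branch 1.1.1.2.2 (add not X):
                    ○ open, literals {W=true, X=false}.
          branch 1.1.2 (add not V):
            (not Y implies W): β-rule — branch into not not Y  //  W.
              branch 1.1.2.1 (add not not Y):
                ○ open, literals {V=false, X=false, Y=true}.
              branch 1.1.2.2 (add W):
                ○ open, literals {V=false, W=true, X=false}.
      branch 1.2 (add W):
        ○ open, literals {W=true, X=false}.
  branch 2 (add V):
    ○ open, literals {V=true, X=false}.
0 branches closed, 8 open.
Each open branch fixes some atoms; the unmentioned ones are free. Counting distinct full assignments: branch {X=false, Y=true, Z=false} (U, W, V) contributes 8 new; branch {X=false, Y=true} (U, W, Z, V) contributes 8 new; branch {W=true, X=false, Z=false} (U, Y, V) contributes 4 new; branch {W=true, X=false} (U, Y, Z, V) contributes 4 new; branch {V=false, X=false, Y=true} (U, W, Z) contributes 0 new; branch {V=false, W=true, X=false} (U, Y, Z) contributes 0 new; branch {W=true, X=false} (U, Y, Z, V) contributes 0 new; branch {V=true, X=false} (U, Y, W, Z) contributes 4 new. Total: 28.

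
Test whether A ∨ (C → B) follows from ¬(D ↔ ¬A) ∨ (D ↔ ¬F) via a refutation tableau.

Initial set: {(¬(D ↔ ¬A) ∨ (D ↔ ¬F)); ¬(A ∨ (C → B))}.
¬(A ∨ (C → B)): α-rule — add ¬A, ¬(C → B).
¬(C → B): α-rule — add C, ¬B.
(¬(D ↔ ¬A) ∨ (D ↔ ¬F)): β-rule — branch into ¬(D ↔ ¬A)  //  (D ↔ ¬F).
  branch 1 (add ¬(D ↔ ¬A)):
    ¬(D ↔ ¬A): β-rule — branch into D, ¬¬A  //  ¬D, ¬A.
      branch 1.1 (add D, ¬¬A):
        × closes — contains both A and ¬A.
      branch 1.2 (add ¬D, ¬A):
        ○ open, literals {A=false, B=false, C=true, D=false}.
  branch 2 (add (D ↔ ¬F)):
    (D ↔ ¬F): β-rule — branch into D, ¬F  //  ¬D, ¬¬F.
      branch 2.1 (add D, ¬F):
        ○ open, literals {A=false, B=false, C=true, D=true, F=false}.
      branch 2.2 (add ¬D, ¬¬F):
        ○ open, literals {A=false, B=false, C=true, D=false, F=true}.
1 branch closed, 3 open.
An open branch gives a countermodel: A=false, B=false, C=true, D=false (unmentioned atoms arbitrary); the premises hold there but the conclusion fails.

No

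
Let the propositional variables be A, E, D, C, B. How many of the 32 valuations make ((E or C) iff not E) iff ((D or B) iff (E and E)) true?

12

Initial set: {(((E or C) iff not E) iff ((D or B) iff (E and E)))}.
(((E or C) iff not E) iff ((D or B) iff (E and E))): β-rule — branch into ((E or C) iff not E), ((D or B) iff (E and E))  //  not ((E or C) iff not E), not ((D or B) iff (E and E)).
  branch 1 (add ((E or C) iff not E), ((D or B) iff (E and E))):
    ((E or C) iff not E): β-rule — branch into (E or C), not E  //  not (E or C), not not E.
      branch 1.1 (add (E or C), not E):
        ((D or B) iff (E and E)): β-rule — branch into (D or B), (E and E)  //  not (D or B), not (E and E).
          branch 1.1.1 (add (D or B), (E and E)):
            (E and E): α-rule — add E, E.
            × closes — contains both E and not E.
          branch 1.1.2 (add not (D or B), not (E and E)):
            not (D or B): α-rule — add not D, not B.
            (E or C): β-rule — branch into E  //  C.
              branch 1.1.2.1 (add E):
                × closes — contains both E and not E.
              branch 1.1.2.2 (add C):
                not (E and E): β-rule — branch into not E  //  not E.
                  branch 1.1.2.2.1 (add not E):
                    ○ open, literals {B=0, C=1, D=0, E=0}.
                  branch 1.1.2.2.2 (add not E):
                    ○ open, literals {B=0, C=1, D=0, E=0}.
      branch 1.2 (add not (E or C), not not E):
        not (E or C): α-rule — add not E, not C.
        × closes — contains both E and not E.
  branch 2 (add not ((E or C) iff not E), not ((D or B) iff (E and E))):
    not ((E or C) iff not E): β-rule — branch into (E or C), not not E  //  not (E or C), not E.
      branch 2.1 (add (E or C), not not E):
        not ((D or B) iff (E and E)): β-rule — branch into (D or B), not (E and E)  //  not (D or B), (E and E).
          branch 2.1.1 (add (D or B), not (E and E)):
            (E or C): β-rule — branch into E  //  C.
              branch 2.1.1.1 (add E):
                (D or B): β-rule — branch into D  //  B.
                  branch 2.1.1.1.1 (add D):
                    not (E and E): β-rule — branch into not E  //  not E.
                      branch 2.1.1.1.1.1 (add not E):
                        × closes — contains both E and not E.
                      branch 2.1.1.1.1.2 (add not E):
                        × closes — contains both E and not E.
                  branch 2.1.1.1.2 (add B):
                    not (E and E): β-rule — branch into not E  //  not E.
                      branch 2.1.1.1.2.1 (add not E):
                        × closes — contains both E and not E.
                      branch 2.1.1.1.2.2 (add not E):
                        × closes — contains both E and not E.
              branch 2.1.1.2 (add C):
                (D or B): β-rule — branch into D  //  B.
                  branch 2.1.1.2.1 (add D):
                    not (E and E): β-rule — branch into not E  //  not E.
                      branch 2.1.1.2.1.1 (add not E):
                        × closes — contains both E and not E.
                      branch 2.1.1.2.1.2 (add not E):
                        × closes — contains both E and not E.
                  branch 2.1.1.2.2 (add B):
                    not (E and E): β-rule — branch into not E  //  not E.
                      branch 2.1.1.2.2.1 (add not E):
                        × closes — contains both E and not E.
                      branch 2.1.1.2.2.2 (add not E):
                        × closes — contains both E and not E.
          branch 2.1.2 (add not (D or B), (E and E)):
            not (D or B): α-rule — add not D, not B.
            (E and E): α-rule — add E, E.
            (E or C): β-rule — branch into E  //  C.
              branch 2.1.2.1 (add E):
                ○ open, literals {B=0, D=0, E=1}.
              branch 2.1.2.2 (add C):
                ○ open, literals {B=0, C=1, D=0, E=1}.
      branch 2.2 (add not (E or C), not E):
        not (E or C): α-rule — add not E, not C.
        not ((D or B) iff (E and E)): β-rule — branch into (D or B), not (E and E)  //  not (D or B), (E and E).
          branch 2.2.1 (add (D or B), not (E and E)):
            (D or B): β-rule — branch into D  //  B.
              branch 2.2.1.1 (add D):
                not (E and E): β-rule — branch into not E  //  not E.
                  branch 2.2.1.1.1 (add not E):
                    ○ open, literals {C=0, D=1, E=0}.
                  branch 2.2.1.1.2 (add not E):
                    ○ open, literals {C=0, D=1, E=0}.
              branch 2.2.1.2 (add B):
                not (E and E): β-rule — branch into not E  //  not E.
                  branch 2.2.1.2.1 (add not E):
                    ○ open, literals {B=1, C=0, E=0}.
                  branch 2.2.1.2.2 (add not E):
                    ○ open, literals {B=1, C=0, E=0}.
          branch 2.2.2 (add not (D or B), (E and E)):
            not (D or B): α-rule — add not D, not B.
            (E and E): α-rule — add E, E.
            × closes — contains both E and not E.
12 branches closed, 8 open.
Each open branch fixes some atoms; the unmentioned ones are free. Counting distinct full assignments: branch {B=0, C=1, D=0, E=0} (A) contributes 2 new; branch {B=0, C=1, D=0, E=0} (A) contributes 0 new; branch {B=0, D=0, E=1} (A, C) contributes 4 new; branch {B=0, C=1, D=0, E=1} (A) contributes 0 new; branch {C=0, D=1, E=0} (A, B) contributes 4 new; branch {C=0, D=1, E=0} (A, B) contributes 0 new; branch {B=1, C=0, E=0} (A, D) contributes 2 new; branch {B=1, C=0, E=0} (A, D) contributes 0 new. Total: 12.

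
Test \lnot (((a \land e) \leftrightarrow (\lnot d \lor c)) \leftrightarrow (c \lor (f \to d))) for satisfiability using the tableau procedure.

Initial set: {T \lnot (((a \land e) \leftrightarrow (\lnot d \lor c)) \leftrightarrow (c \lor (f \to d)))}.
T \lnot (((a \land e) \leftrightarrow (\lnot d \lor c)) \leftrightarrow (c \lor (f \to d))): β-rule — branch into T ((a \land e) \leftrightarrow (\lnot d \lor c)), F (c \lor (f \to d))  //  F ((a \land e) \leftrightarrow (\lnot d \lor c)), T (c \lor (f \to d)).
  branch 1 (add T ((a \land e) \leftrightarrow (\lnot d \lor c)), F (c \lor (f \to d))):
    F (c \lor (f \to d)): α-rule — add F c, F (f \to d).
    F (f \to d): α-rule — add T f, F d.
    T ((a \land e) \leftrightarrow (\lnot d \lor c)): β-rule — branch into T (a \land e), T (\lnot d \lor c)  //  F (a \land e), F (\lnot d \lor c).
      branch 1.1 (add T (a \land e), T (\lnot d \lor c)):
        T (a \land e): α-rule — add T a, T e.
        T (\lnot d \lor c): β-rule — branch into T \lnot d  //  T c.
          branch 1.1.1 (add T \lnot d):
            ○ open, literals {a=true, c=false, d=false, e=true, f=true}.
          branch 1.1.2 (add T c):
            × closes — contains both c and \lnot c.
      branch 1.2 (add F (a \land e), F (\lnot d \lor c)):
        F (\lnot d \lor c): α-rule — add F \lnot d, F c.
        × closes — contains both d and \lnot d.
  branch 2 (add F ((a \land e) \leftrightarrow (\lnot d \lor c)), T (c \lor (f \to d))):
    F ((a \land e) \leftrightarrow (\lnot d \lor c)): β-rule — branch into T (a \land e), F (\lnot d \lor c)  //  F (a \land e), T (\lnot d \lor c).
      branch 2.1 (add T (a \land e), F (\lnot d \lor c)):
        T (a \land e): α-rule — add T a, T e.
        F (\lnot d \lor c): α-rule — add F \lnot d, F c.
        T (c \lor (f \to d)): β-rule — branch into T c  //  T (f \to d).
          branch 2.1.1 (add T c):
            × closes — contains both c and \lnot c.
          branch 2.1.2 (add T (f \to d)):
            T (f \to d): β-rule — branch into F f  //  T d.
              branch 2.1.2.1 (add F f):
                ○ open, literals {a=true, c=false, d=true, e=true, f=false}.
              branch 2.1.2.2 (add T d):
                ○ open, literals {a=true, c=false, d=true, e=true}.
      branch 2.2 (add F (a \land e), T (\lnot d \lor c)):
        T (c \lor (f \to d)): β-rule — branch into T c  //  T (f \to d).
          branch 2.2.1 (add T c):
            F (a \land e): β-rule — branch into F a  //  F e.
              branch 2.2.1.1 (add F a):
                T (\lnot d \lor c): β-rule — branch into T \lnot d  //  T c.
                  branch 2.2.1.1.1 (add T \lnot d):
                    ○ open, literals {a=false, c=true, d=false}.
                  branch 2.2.1.1.2 (add T c):
                    ○ open, literals {a=false, c=true}.
              branch 2.2.1.2 (add F e):
                T (\lnot d \lor c): β-rule — branch into T \lnot d  //  T c.
                  branch 2.2.1.2.1 (add T \lnot d):
                    ○ open, literals {c=true, d=false, e=false}.
                  branch 2.2.1.2.2 (add T c):
                    ○ open, literals {c=true, e=false}.
          branch 2.2.2 (add T (f \to d)):
            F (a \land e): β-rule — branch into F a  //  F e.
              branch 2.2.2.1 (add F a):
                T (\lnot d \lor c): β-rule — branch into T \lnot d  //  T c.
                  branch 2.2.2.1.1 (add T \lnot d):
                    T (f \to d): β-rule — branch into F f  //  T d.
                      branch 2.2.2.1.1.1 (add F f):
                        ○ open, literals {a=false, d=false, f=false}.
                      branch 2.2.2.1.1.2 (add T d):
                        × closes — contains both d and \lnot d.
                  branch 2.2.2.1.2 (add T c):
                    T (f \to d): β-rule — branch into F f  //  T d.
                      branch 2.2.2.1.2.1 (add F f):
                        ○ open, literals {a=false, c=true, f=false}.
                      branch 2.2.2.1.2.2 (add T d):
                        ○ open, literals {a=false, c=true, d=true}.
              branch 2.2.2.2 (add F e):
                T (\lnot d \lor c): β-rule — branch into T \lnot d  //  T c.
                  branch 2.2.2.2.1 (add T \lnot d):
                    T (f \to d): β-rule — branch into F f  //  T d.
                      branch 2.2.2.2.1.1 (add F f):
                        ○ open, literals {d=false, e=false, f=false}.
                      branch 2.2.2.2.1.2 (add T d):
                        × closes — contains both d and \lnot d.
                  branch 2.2.2.2.2 (add T c):
                    T (f \to d): β-rule — branch into F f  //  T d.
                      branch 2.2.2.2.2.1 (add F f):
                        ○ open, literals {c=true, e=false, f=false}.
                      branch 2.2.2.2.2.2 (add T d):
                        ○ open, literals {c=true, d=true, e=false}.
5 branches closed, 13 open.
An open branch gives a satisfying assignment: a=true, c=false, d=false, e=true, f=true.

Satisfiable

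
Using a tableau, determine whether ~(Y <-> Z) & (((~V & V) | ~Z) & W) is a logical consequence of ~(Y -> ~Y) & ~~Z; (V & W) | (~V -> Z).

No

Initial set: {T (~(Y -> ~Y) & ~~Z); T ((V & W) | (~V -> Z)); F (~(Y <-> Z) & (((~V & V) | ~Z) & W))}.
T (~(Y -> ~Y) & ~~Z): α-rule — add T ~(Y -> ~Y), T ~~Z.
T ~(Y -> ~Y): α-rule — add T Y, F ~Y.
T ~~Z: drop double negation, giving T Z.
T ((V & W) | (~V -> Z)): β-rule — branch into T (V & W)  //  T (~V -> Z).
  branch 1 (add T (V & W)):
    T (V & W): α-rule — add T V, T W.
    F (~(Y <-> Z) & (((~V & V) | ~Z) & W)): β-rule — branch into F ~(Y <-> Z)  //  F (((~V & V) | ~Z) & W).
      branch 1.1 (add F ~(Y <-> Z)):
        F ~(Y <-> Z): β-rule — branch into T Y, T Z  //  F Y, F Z.
          branch 1.1.1 (add T Y, T Z):
            ○ open, literals {V=T, W=T, Y=T, Z=T}.
          branch 1.1.2 (add F Y, F Z):
            × closes — contains both Y and ~Y.
      branch 1.2 (add F (((~V & V) | ~Z) & W)):
        F (((~V & V) | ~Z) & W): β-rule — branch into F ((~V & V) | ~Z)  //  F W.
          branch 1.2.1 (add F ((~V & V) | ~Z)):
            F ((~V & V) | ~Z): α-rule — add F (~V & V), F ~Z.
            F (~V & V): β-rule — branch into F ~V  //  F V.
              branch 1.2.1.1 (add F ~V):
                ○ open, literals {V=T, W=T, Y=T, Z=T}.
              branch 1.2.1.2 (add F V):
                × closes — contains both V and ~V.
          branch 1.2.2 (add F W):
            × closes — contains both W and ~W.
  branch 2 (add T (~V -> Z)):
    F (~(Y <-> Z) & (((~V & V) | ~Z) & W)): β-rule — branch into F ~(Y <-> Z)  //  F (((~V & V) | ~Z) & W).
      branch 2.1 (add F ~(Y <-> Z)):
        T (~V -> Z): β-rule — branch into F ~V  //  T Z.
          branch 2.1.1 (add F ~V):
            F ~(Y <-> Z): β-rule — branch into T Y, T Z  //  F Y, F Z.
              branch 2.1.1.1 (add T Y, T Z):
                ○ open, literals {V=T, Y=T, Z=T}.
              branch 2.1.1.2 (add F Y, F Z):
                × closes — contains both Y and ~Y.
          branch 2.1.2 (add T Z):
            F ~(Y <-> Z): β-rule — branch into T Y, T Z  //  F Y, F Z.
              branch 2.1.2.1 (add T Y, T Z):
                ○ open, literals {Y=T, Z=T}.
              branch 2.1.2.2 (add F Y, F Z):
                × closes — contains both Y and ~Y.
      branch 2.2 (add F (((~V & V) | ~Z) & W)):
        T (~V -> Z): β-rule — branch into F ~V  //  T Z.
          branch 2.2.1 (add F ~V):
            F (((~V & V) | ~Z) & W): β-rule — branch into F ((~V & V) | ~Z)  //  F W.
              branch 2.2.1.1 (add F ((~V & V) | ~Z)):
                F ((~V & V) | ~Z): α-rule — add F (~V & V), F ~Z.
                F (~V & V): β-rule — branch into F ~V  //  F V.
                  branch 2.2.1.1.1 (add F ~V):
                    ○ open, literals {V=T, Y=T, Z=T}.
                  branch 2.2.1.1.2 (add F V):
                    × closes — contains both V and ~V.
              branch 2.2.1.2 (add F W):
                ○ open, literals {V=T, W=F, Y=T, Z=T}.
          branch 2.2.2 (add T Z):
            F (((~V & V) | ~Z) & W): β-rule — branch into F ((~V & V) | ~Z)  //  F W.
              branch 2.2.2.1 (add F ((~V & V) | ~Z)):
                F ((~V & V) | ~Z): α-rule — add F (~V & V), F ~Z.
                F (~V & V): β-rule — branch into F ~V  //  F V.
                  branch 2.2.2.1.1 (add F ~V):
                    ○ open, literals {V=T, Y=T, Z=T}.
                  branch 2.2.2.1.2 (add F V):
                    ○ open, literals {V=F, Y=T, Z=T}.
              branch 2.2.2.2 (add F W):
                ○ open, literals {W=F, Y=T, Z=T}.
6 branches closed, 9 open.
An open branch gives a countermodel: V=T, W=T, Y=T, Z=T (unmentioned atoms arbitrary); the premises hold there but the conclusion fails.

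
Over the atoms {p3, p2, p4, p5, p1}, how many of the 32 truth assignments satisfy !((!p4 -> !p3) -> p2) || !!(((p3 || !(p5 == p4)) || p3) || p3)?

Initial set: {(!((!p4 -> !p3) -> p2) || !!(((p3 || !(p5 == p4)) || p3) || p3))}.
(!((!p4 -> !p3) -> p2) || !!(((p3 || !(p5 == p4)) || p3) || p3)): β-rule — branch into !((!p4 -> !p3) -> p2)  //  !!(((p3 || !(p5 == p4)) || p3) || p3).
  branch 1 (add !((!p4 -> !p3) -> p2)):
    !((!p4 -> !p3) -> p2): α-rule — add (!p4 -> !p3), !p2.
    (!p4 -> !p3): β-rule — branch into !!p4  //  !p3.
      branch 1.1 (add !!p4):
        ○ open, literals {p2=F, p4=T}.
      branch 1.2 (add !p3):
        ○ open, literals {p2=F, p3=F}.
  branch 2 (add !!(((p3 || !(p5 == p4)) || p3) || p3)):
    !!(((p3 || !(p5 == p4)) || p3) || p3): drop double negation, giving (((p3 || !(p5 == p4)) || p3) || p3).
    (((p3 || !(p5 == p4)) || p3) || p3): β-rule — branch into ((p3 || !(p5 == p4)) || p3)  //  p3.
      branch 2.1 (add ((p3 || !(p5 == p4)) || p3)):
        ((p3 || !(p5 == p4)) || p3): β-rule — branch into (p3 || !(p5 == p4))  //  p3.
          branch 2.1.1 (add (p3 || !(p5 == p4))):
            (p3 || !(p5 == p4)): β-rule — branch into p3  //  !(p5 == p4).
              branch 2.1.1.1 (add p3):
                ○ open, literals {p3=T}.
              branch 2.1.1.2 (add !(p5 == p4)):
                !(p5 == p4): β-rule — branch into p5, !p4  //  !p5, p4.
                  branch 2.1.1.2.1 (add p5, !p4):
                    ○ open, literals {p4=F, p5=T}.
                  branch 2.1.1.2.2 (add !p5, p4):
                    ○ open, literals {p4=T, p5=F}.
          branch 2.1.2 (add p3):
            ○ open, literals {p3=T}.
      branch 2.2 (add p3):
        ○ open, literals {p3=T}.
0 branches closed, 7 open.
Each open branch fixes some atoms; the unmentioned ones are free. Counting distinct full assignments: branch {p2=F, p4=T} (p3, p5, p1) contributes 8 new; branch {p2=F, p3=F} (p4, p5, p1) contributes 4 new; branch {p3=T} (p2, p4, p5, p1) contributes 12 new; branch {p4=F, p5=T} (p3, p2, p1) contributes 2 new; branch {p4=T, p5=F} (p3, p2, p1) contributes 2 new; branch {p3=T} (p2, p4, p5, p1) contributes 0 new; branch {p3=T} (p2, p4, p5, p1) contributes 0 new. Total: 28.

28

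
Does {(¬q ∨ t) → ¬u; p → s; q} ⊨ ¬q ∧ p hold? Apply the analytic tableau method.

Initial set: {((¬q ∨ t) → ¬u); (p → s); q; ¬(¬q ∧ p)}.
((¬q ∨ t) → ¬u): β-rule — branch into ¬(¬q ∨ t)  //  ¬u.
  branch 1 (add ¬(¬q ∨ t)):
    ¬(¬q ∨ t): α-rule — add ¬¬q, ¬t.
    (p → s): β-rule — branch into ¬p  //  s.
      branch 1.1 (add ¬p):
        ¬(¬q ∧ p): β-rule — branch into ¬¬q  //  ¬p.
          branch 1.1.1 (add ¬¬q):
            ○ open, literals {p=false, q=true, t=false}.
          branch 1.1.2 (add ¬p):
            ○ open, literals {p=false, q=true, t=false}.
      branch 1.2 (add s):
        ¬(¬q ∧ p): β-rule — branch into ¬¬q  //  ¬p.
          branch 1.2.1 (add ¬¬q):
            ○ open, literals {q=true, s=true, t=false}.
          branch 1.2.2 (add ¬p):
            ○ open, literals {p=false, q=true, s=true, t=false}.
  branch 2 (add ¬u):
    (p → s): β-rule — branch into ¬p  //  s.
      branch 2.1 (add ¬p):
        ¬(¬q ∧ p): β-rule — branch into ¬¬q  //  ¬p.
          branch 2.1.1 (add ¬¬q):
            ○ open, literals {p=false, q=true, u=false}.
          branch 2.1.2 (add ¬p):
            ○ open, literals {p=false, q=true, u=false}.
      branch 2.2 (add s):
        ¬(¬q ∧ p): β-rule — branch into ¬¬q  //  ¬p.
          branch 2.2.1 (add ¬¬q):
            ○ open, literals {q=true, s=true, u=false}.
          branch 2.2.2 (add ¬p):
            ○ open, literals {p=false, q=true, s=true, u=false}.
0 branches closed, 8 open.
An open branch gives a countermodel: p=false, q=true, t=false (unmentioned atoms arbitrary); the premises hold there but the conclusion fails.

No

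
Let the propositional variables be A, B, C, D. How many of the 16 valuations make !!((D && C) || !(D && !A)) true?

14

Initial set: {!!((D && C) || !(D && !A))}.
!!((D && C) || !(D && !A)): drop double negation, giving ((D && C) || !(D && !A)).
((D && C) || !(D && !A)): β-rule — branch into (D && C)  //  !(D && !A).
  branch 1 (add (D && C)):
    (D && C): α-rule — add D, C.
    ○ open, literals {C=T, D=T}.
  branch 2 (add !(D && !A)):
    !(D && !A): β-rule — branch into !D  //  !!A.
      branch 2.1 (add !D):
        ○ open, literals {D=F}.
      branch 2.2 (add !!A):
        ○ open, literals {A=T}.
0 branches closed, 3 open.
Each open branch fixes some atoms; the unmentioned ones are free. Counting distinct full assignments: branch {C=T, D=T} (A, B) contributes 4 new; branch {D=F} (A, B, C) contributes 8 new; branch {A=T} (B, C, D) contributes 2 new. Total: 14.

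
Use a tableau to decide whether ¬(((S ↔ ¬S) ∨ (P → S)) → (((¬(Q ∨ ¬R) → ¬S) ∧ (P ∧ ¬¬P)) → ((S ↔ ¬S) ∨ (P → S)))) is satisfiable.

Unsatisfiable

Initial set: {¬(((S ↔ ¬S) ∨ (P → S)) → (((¬(Q ∨ ¬R) → ¬S) ∧ (P ∧ ¬¬P)) → ((S ↔ ¬S) ∨ (P → S))))}.
¬(((S ↔ ¬S) ∨ (P → S)) → (((¬(Q ∨ ¬R) → ¬S) ∧ (P ∧ ¬¬P)) → ((S ↔ ¬S) ∨ (P → S)))): α-rule — add ((S ↔ ¬S) ∨ (P → S)), ¬(((¬(Q ∨ ¬R) → ¬S) ∧ (P ∧ ¬¬P)) → ((S ↔ ¬S) ∨ (P → S))).
¬(((¬(Q ∨ ¬R) → ¬S) ∧ (P ∧ ¬¬P)) → ((S ↔ ¬S) ∨ (P → S))): α-rule — add ((¬(Q ∨ ¬R) → ¬S) ∧ (P ∧ ¬¬P)), ¬((S ↔ ¬S) ∨ (P → S)).
((¬(Q ∨ ¬R) → ¬S) ∧ (P ∧ ¬¬P)): α-rule — add (¬(Q ∨ ¬R) → ¬S), (P ∧ ¬¬P).
¬((S ↔ ¬S) ∨ (P → S)): α-rule — add ¬(S ↔ ¬S), ¬(P → S).
(P ∧ ¬¬P): α-rule — add P, ¬¬P.
¬(P → S): α-rule — add P, ¬S.
¬¬P: drop double negation, giving P.
((S ↔ ¬S) ∨ (P → S)): β-rule — branch into (S ↔ ¬S)  //  (P → S).
  branch 1 (add (S ↔ ¬S)):
    (¬(Q ∨ ¬R) → ¬S): β-rule — branch into ¬¬(Q ∨ ¬R)  //  ¬S.
      branch 1.1 (add ¬¬(Q ∨ ¬R)):
        ¬(S ↔ ¬S): β-rule — branch into S, ¬¬S  //  ¬S, ¬S.
          branch 1.1.1 (add S, ¬¬S):
            × closes — contains both S and ¬S.
          branch 1.1.2 (add ¬S, ¬S):
            (S ↔ ¬S): β-rule — branch into S, ¬S  //  ¬S, ¬¬S.
              branch 1.1.2.1 (add S, ¬S):
                × closes — contains both S and ¬S.
              branch 1.1.2.2 (add ¬S, ¬¬S):
                × closes — contains both S and ¬S.
      branch 1.2 (add ¬S):
        ¬(S ↔ ¬S): β-rule — branch into S, ¬¬S  //  ¬S, ¬S.
          branch 1.2.1 (add S, ¬¬S):
            × closes — contains both S and ¬S.
          branch 1.2.2 (add ¬S, ¬S):
            (S ↔ ¬S): β-rule — branch into S, ¬S  //  ¬S, ¬¬S.
              branch 1.2.2.1 (add S, ¬S):
                × closes — contains both S and ¬S.
              branch 1.2.2.2 (add ¬S, ¬¬S):
                × closes — contains both S and ¬S.
  branch 2 (add (P → S)):
    (¬(Q ∨ ¬R) → ¬S): β-rule — branch into ¬¬(Q ∨ ¬R)  //  ¬S.
      branch 2.1 (add ¬¬(Q ∨ ¬R)):
        ¬(S ↔ ¬S): β-rule — branch into S, ¬¬S  //  ¬S, ¬S.
          branch 2.1.1 (add S, ¬¬S):
            × closes — contains both S and ¬S.
          branch 2.1.2 (add ¬S, ¬S):
            (P → S): β-rule — branch into ¬P  //  S.
              branch 2.1.2.1 (add ¬P):
                × closes — contains both P and ¬P.
              branch 2.1.2.2 (add S):
                × closes — contains both S and ¬S.
      branch 2.2 (add ¬S):
        ¬(S ↔ ¬S): β-rule — branch into S, ¬¬S  //  ¬S, ¬S.
          branch 2.2.1 (add S, ¬¬S):
            × closes — contains both S and ¬S.
          branch 2.2.2 (add ¬S, ¬S):
            (P → S): β-rule — branch into ¬P  //  S.
              branch 2.2.2.1 (add ¬P):
                × closes — contains both P and ¬P.
              branch 2.2.2.2 (add S):
                × closes — contains both S and ¬S.
All 12 branches close.
Every branch closed; the formula is unsatisfiable.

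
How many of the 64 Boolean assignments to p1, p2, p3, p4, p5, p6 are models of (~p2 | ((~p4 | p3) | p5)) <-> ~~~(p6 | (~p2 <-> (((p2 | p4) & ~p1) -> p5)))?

16

Initial set: {((~p2 | ((~p4 | p3) | p5)) <-> ~~~(p6 | (~p2 <-> (((p2 | p4) & ~p1) -> p5))))}.
((~p2 | ((~p4 | p3) | p5)) <-> ~~~(p6 | (~p2 <-> (((p2 | p4) & ~p1) -> p5)))): β-rule — branch into (~p2 | ((~p4 | p3) | p5)), ~~~(p6 | (~p2 <-> (((p2 | p4) & ~p1) -> p5)))  //  ~(~p2 | ((~p4 | p3) | p5)), ~~~~(p6 | (~p2 <-> (((p2 | p4) & ~p1) -> p5))).
  branch 1 (add (~p2 | ((~p4 | p3) | p5)), ~~~(p6 | (~p2 <-> (((p2 | p4) & ~p1) -> p5)))):
    ~~~(p6 | (~p2 <-> (((p2 | p4) & ~p1) -> p5))): drop double negation, giving ~(p6 | (~p2 <-> (((p2 | p4) & ~p1) -> p5))).
    ~(p6 | (~p2 <-> (((p2 | p4) & ~p1) -> p5))): α-rule — add ~p6, ~(~p2 <-> (((p2 | p4) & ~p1) -> p5)).
    (~p2 | ((~p4 | p3) | p5)): β-rule — branch into ~p2  //  ((~p4 | p3) | p5).
      branch 1.1 (add ~p2):
        ~(~p2 <-> (((p2 | p4) & ~p1) -> p5)): β-rule — branch into ~p2, ~(((p2 | p4) & ~p1) -> p5)  //  ~~p2, (((p2 | p4) & ~p1) -> p5).
          branch 1.1.1 (add ~p2, ~(((p2 | p4) & ~p1) -> p5)):
            ~(((p2 | p4) & ~p1) -> p5): α-rule — add ((p2 | p4) & ~p1), ~p5.
            ((p2 | p4) & ~p1): α-rule — add (p2 | p4), ~p1.
            (p2 | p4): β-rule — branch into p2  //  p4.
              branch 1.1.1.1 (add p2):
                × closes — contains both p2 and ~p2.
              branch 1.1.1.2 (add p4):
                ○ open, literals {p1=0, p2=0, p4=1, p5=0, p6=0}.
          branch 1.1.2 (add ~~p2, (((p2 | p4) & ~p1) -> p5)):
            × closes — contains both p2 and ~p2.
      branch 1.2 (add ((~p4 | p3) | p5)):
        ~(~p2 <-> (((p2 | p4) & ~p1) -> p5)): β-rule — branch into ~p2, ~(((p2 | p4) & ~p1) -> p5)  //  ~~p2, (((p2 | p4) & ~p1) -> p5).
          branch 1.2.1 (add ~p2, ~(((p2 | p4) & ~p1) -> p5)):
            ~(((p2 | p4) & ~p1) -> p5): α-rule — add ((p2 | p4) & ~p1), ~p5.
            ((p2 | p4) & ~p1): α-rule — add (p2 | p4), ~p1.
            ((~p4 | p3) | p5): β-rule — branch into (~p4 | p3)  //  p5.
              branch 1.2.1.1 (add (~p4 | p3)):
                (p2 | p4): β-rule — branch into p2  //  p4.
                  branch 1.2.1.1.1 (add p2):
                    × closes — contains both p2 and ~p2.
                  branch 1.2.1.1.2 (add p4):
                    (~p4 | p3): β-rule — branch into ~p4  //  p3.
                      branch 1.2.1.1.2.1 (add ~p4):
                        × closes — contains both p4 and ~p4.
                      branch 1.2.1.1.2.2 (add p3):
                        ○ open, literals {p1=0, p2=0, p3=1, p4=1, p5=0, p6=0}.
              branch 1.2.1.2 (add p5):
                × closes — contains both p5 and ~p5.
          branch 1.2.2 (add ~~p2, (((p2 | p4) & ~p1) -> p5)):
            ((~p4 | p3) | p5): β-rule — branch into (~p4 | p3)  //  p5.
              branch 1.2.2.1 (add (~p4 | p3)):
                (((p2 | p4) & ~p1) -> p5): β-rule — branch into ~((p2 | p4) & ~p1)  //  p5.
                  branch 1.2.2.1.1 (add ~((p2 | p4) & ~p1)):
                    (~p4 | p3): β-rule — branch into ~p4  //  p3.
                      branch 1.2.2.1.1.1 (add ~p4):
                        ~((p2 | p4) & ~p1): β-rule — branch into ~(p2 | p4)  //  ~~p1.
                          branch 1.2.2.1.1.1.1 (add ~(p2 | p4)):
                            ~(p2 | p4): α-rule — add ~p2, ~p4.
                            × closes — contains both p2 and ~p2.
                          branch 1.2.2.1.1.1.2 (add ~~p1):
                            ○ open, literals {p1=1, p2=1, p4=0, p6=0}.
                      branch 1.2.2.1.1.2 (add p3):
                        ~((p2 | p4) & ~p1): β-rule — branch into ~(p2 | p4)  //  ~~p1.
                          branch 1.2.2.1.1.2.1 (add ~(p2 | p4)):
                            ~(p2 | p4): α-rule — add ~p2, ~p4.
                            × closes — contains both p2 and ~p2.
                          branch 1.2.2.1.1.2.2 (add ~~p1):
                            ○ open, literals {p1=1, p2=1, p3=1, p6=0}.
                  branch 1.2.2.1.2 (add p5):
                    (~p4 | p3): β-rule — branch into ~p4  //  p3.
                      branch 1.2.2.1.2.1 (add ~p4):
                        ○ open, literals {p2=1, p4=0, p5=1, p6=0}.
                      branch 1.2.2.1.2.2 (add p3):
                        ○ open, literals {p2=1, p3=1, p5=1, p6=0}.
              branch 1.2.2.2 (add p5):
                (((p2 | p4) & ~p1) -> p5): β-rule — branch into ~((p2 | p4) & ~p1)  //  p5.
                  branch 1.2.2.2.1 (add ~((p2 | p4) & ~p1)):
                    ~((p2 | p4) & ~p1): β-rule — branch into ~(p2 | p4)  //  ~~p1.
                      branch 1.2.2.2.1.1 (add ~(p2 | p4)):
                        ~(p2 | p4): α-rule — add ~p2, ~p4.
                        × closes — contains both p2 and ~p2.
                      branch 1.2.2.2.1.2 (add ~~p1):
                        ○ open, literals {p1=1, p2=1, p5=1, p6=0}.
                  branch 1.2.2.2.2 (add p5):
                    ○ open, literals {p2=1, p5=1, p6=0}.
  branch 2 (add ~(~p2 | ((~p4 | p3) | p5)), ~~~~(p6 | (~p2 <-> (((p2 | p4) & ~p1) -> p5)))):
    ~(~p2 | ((~p4 | p3) | p5)): α-rule — add ~~p2, ~((~p4 | p3) | p5).
    ~~~~(p6 | (~p2 <-> (((p2 | p4) & ~p1) -> p5))): drop double negation, giving ~~(p6 | (~p2 <-> (((p2 | p4) & ~p1) -> p5))).
    ~((~p4 | p3) | p5): α-rule — add ~(~p4 | p3), ~p5.
    ~(~p4 | p3): α-rule — add ~~p4, ~p3.
    ~~(p6 | (~p2 <-> (((p2 | p4) & ~p1) -> p5))): β-rule — branch into p6  //  (~p2 <-> (((p2 | p4) & ~p1) -> p5)).
      branch 2.1 (add p6):
        ○ open, literals {p2=1, p3=0, p4=1, p5=0, p6=1}.
      branch 2.2 (add (~p2 <-> (((p2 | p4) & ~p1) -> p5))):
        (~p2 <-> (((p2 | p4) & ~p1) -> p5)): β-rule — branch into ~p2, (((p2 | p4) & ~p1) -> p5)  //  ~~p2, ~(((p2 | p4) & ~p1) -> p5).
          branch 2.2.1 (add ~p2, (((p2 | p4) & ~p1) -> p5)):
            × closes — contains both p2 and ~p2.
          branch 2.2.2 (add ~~p2, ~(((p2 | p4) & ~p1) -> p5)):
            ~(((p2 | p4) & ~p1) -> p5): α-rule — add ((p2 | p4) & ~p1), ~p5.
            ((p2 | p4) & ~p1): α-rule — add (p2 | p4), ~p1.
            (p2 | p4): β-rule — branch into p2  //  p4.
              branch 2.2.2.1 (add p2):
                ○ open, literals {p1=0, p2=1, p3=0, p4=1, p5=0}.
              branch 2.2.2.2 (add p4):
                ○ open, literals {p1=0, p2=1, p3=0, p4=1, p5=0}.
9 branches closed, 11 open.
Each open branch fixes some atoms; the unmentioned ones are free. Counting distinct full assignments: branch {p1=0, p2=0, p4=1, p5=0, p6=0} (p3) contributes 2 new; branch {p1=0, p2=0, p3=1, p4=1, p5=0, p6=0} (none free) contributes 0 new; branch {p1=1, p2=1, p4=0, p6=0} (p3, p5) contributes 4 new; branch {p1=1, p2=1, p3=1, p6=0} (p4, p5) contributes 2 new; branch {p2=1, p4=0, p5=1, p6=0} (p1, p3) contributes 2 new; branch {p2=1, p3=1, p5=1, p6=0} (p1, p4) contributes 1 new; branch {p1=1, p2=1, p5=1, p6=0} (p3, p4) contributes 1 new; branch {p2=1, p5=1, p6=0} (p1, p3, p4) contributes 1 new; branch {p2=1, p3=0, p4=1, p5=0, p6=1} (p1) contributes 2 new; branch {p1=0, p2=1, p3=0, p4=1, p5=0} (p6) contributes 1 new; branch {p1=0, p2=1, p3=0, p4=1, p5=0} (p6) contributes 0 new. Total: 16.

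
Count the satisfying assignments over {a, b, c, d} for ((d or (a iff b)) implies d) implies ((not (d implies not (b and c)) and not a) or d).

Initial set: {T (((d or (a iff b)) implies d) implies ((not (d implies not (b and c)) and not a) or d))}.
T (((d or (a iff b)) implies d) implies ((not (d implies not (b and c)) and not a) or d)): β-rule — branch into F ((d or (a iff b)) implies d)  //  T ((not (d implies not (b and c)) and not a) or d).
  branch 1 (add F ((d or (a iff b)) implies d)):
    F ((d or (a iff b)) implies d): α-rule — add T (d or (a iff b)), F d.
    T (d or (a iff b)): β-rule — branch into T d  //  T (a iff b).
      branch 1.1 (add T d):
        × closes — contains both d and not d.
      branch 1.2 (add T (a iff b)):
        T (a iff b): β-rule — branch into T a, T b  //  F a, F b.
          branch 1.2.1 (add T a, T b):
            ○ open, literals {a=T, b=T, d=F}.
          branch 1.2.2 (add F a, F b):
            ○ open, literals {a=F, b=F, d=F}.
  branch 2 (add T ((not (d implies not (b and c)) and not a) or d)):
    T ((not (d implies not (b and c)) and not a) or d): β-rule — branch into T (not (d implies not (b and c)) and not a)  //  T d.
      branch 2.1 (add T (not (d implies not (b and c)) and not a)):
        T (not (d implies not (b and c)) and not a): α-rule — add T not (d implies not (b and c)), T not a.
        T not (d implies not (b and c)): α-rule — add T d, F not (b and c).
        F not (b and c): α-rule — add T b, T c.
        ○ open, literals {a=F, b=T, c=T, d=T}.
      branch 2.2 (add T d):
        ○ open, literals {d=T}.
1 branch closed, 4 open.
Each open branch fixes some atoms; the unmentioned ones are free. Counting distinct full assignments: branch {a=T, b=T, d=F} (c) contributes 2 new; branch {a=F, b=F, d=F} (c) contributes 2 new; branch {a=F, b=T, c=T, d=T} (none free) contributes 1 new; branch {d=T} (a, b, c) contributes 7 new. Total: 12.

12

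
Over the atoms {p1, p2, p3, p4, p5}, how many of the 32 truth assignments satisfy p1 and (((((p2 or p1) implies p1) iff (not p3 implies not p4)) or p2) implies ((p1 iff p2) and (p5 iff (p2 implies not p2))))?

Initial set: {(p1 and (((((p2 or p1) implies p1) iff (not p3 implies not p4)) or p2) implies ((p1 iff p2) and (p5 iff (p2 implies not p2)))))}.
(p1 and (((((p2 or p1) implies p1) iff (not p3 implies not p4)) or p2) implies ((p1 iff p2) and (p5 iff (p2 implies not p2))))): α-rule — add p1, (((((p2 or p1) implies p1) iff (not p3 implies not p4)) or p2) implies ((p1 iff p2) and (p5 iff (p2 implies not p2)))).
(((((p2 or p1) implies p1) iff (not p3 implies not p4)) or p2) implies ((p1 iff p2) and (p5 iff (p2 implies not p2)))): β-rule — branch into not ((((p2 or p1) implies p1) iff (not p3 implies not p4)) or p2)  //  ((p1 iff p2) and (p5 iff (p2 implies not p2))).
  branch 1 (add not ((((p2 or p1) implies p1) iff (not p3 implies not p4)) or p2)):
    not ((((p2 or p1) implies p1) iff (not p3 implies not p4)) or p2): α-rule — add not (((p2 or p1) implies p1) iff (not p3 implies not p4)), not p2.
    not (((p2 or p1) implies p1) iff (not p3 implies not p4)): β-rule — branch into ((p2 or p1) implies p1), not (not p3 implies not p4)  //  not ((p2 or p1) implies p1), (not p3 implies not p4).
      branch 1.1 (add ((p2 or p1) implies p1), not (not p3 implies not p4)):
        not (not p3 implies not p4): α-rule — add not p3, not not p4.
        ((p2 or p1) implies p1): β-rule — branch into not (p2 or p1)  //  p1.
          branch 1.1.1 (add not (p2 or p1)):
            not (p2 or p1): α-rule — add not p2, not p1.
            × closes — contains both p1 and not p1.
          branch 1.1.2 (add p1):
            ○ open, literals {p1=T, p2=F, p3=F, p4=T}.
      branch 1.2 (add not ((p2 or p1) implies p1), (not p3 implies not p4)):
        not ((p2 or p1) implies p1): α-rule — add (p2 or p1), not p1.
        × closes — contains both p1 and not p1.
  branch 2 (add ((p1 iff p2) and (p5 iff (p2 implies not p2)))):
    ((p1 iff p2) and (p5 iff (p2 implies not p2))): α-rule — add (p1 iff p2), (p5 iff (p2 implies not p2)).
    (p1 iff p2): β-rule — branch into p1, p2  //  not p1, not p2.
      branch 2.1 (add p1, p2):
        (p5 iff (p2 implies not p2)): β-rule — branch into p5, (p2 implies not p2)  //  not p5, not (p2 implies not p2).
          branch 2.1.1 (add p5, (p2 implies not p2)):
            (p2 implies not p2): β-rule — branch into not p2  //  not p2.
              branch 2.1.1.1 (add not p2):
                × closes — contains both p2 and not p2.
              branch 2.1.1.2 (add not p2):
                × closes — contains both p2 and not p2.
          branch 2.1.2 (add not p5, not (p2 implies not p2)):
            not (p2 implies not p2): α-rule — add p2, not not p2.
            ○ open, literals {p1=T, p2=T, p5=F}.
      branch 2.2 (add not p1, not p2):
        × closes — contains both p1 and not p1.
5 branches closed, 2 open.
Each open branch fixes some atoms; the unmentioned ones are free. Counting distinct full assignments: branch {p1=T, p2=F, p3=F, p4=T} (p5) contributes 2 new; branch {p1=T, p2=T, p5=F} (p3, p4) contributes 4 new. Total: 6.

6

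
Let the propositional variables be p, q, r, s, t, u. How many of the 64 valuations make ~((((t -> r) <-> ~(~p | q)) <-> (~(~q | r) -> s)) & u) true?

52

Initial set: {~((((t -> r) <-> ~(~p | q)) <-> (~(~q | r) -> s)) & u)}.
~((((t -> r) <-> ~(~p | q)) <-> (~(~q | r) -> s)) & u): β-rule — branch into ~(((t -> r) <-> ~(~p | q)) <-> (~(~q | r) -> s))  //  ~u.
  branch 1 (add ~(((t -> r) <-> ~(~p | q)) <-> (~(~q | r) -> s))):
    ~(((t -> r) <-> ~(~p | q)) <-> (~(~q | r) -> s)): β-rule — branch into ((t -> r) <-> ~(~p | q)), ~(~(~q | r) -> s)  //  ~((t -> r) <-> ~(~p | q)), (~(~q | r) -> s).
      branch 1.1 (add ((t -> r) <-> ~(~p | q)), ~(~(~q | r) -> s)):
        ~(~(~q | r) -> s): α-rule — add ~(~q | r), ~s.
        ~(~q | r): α-rule — add ~~q, ~r.
        ((t -> r) <-> ~(~p | q)): β-rule — branch into (t -> r), ~(~p | q)  //  ~(t -> r), ~~(~p | q).
          branch 1.1.1 (add (t -> r), ~(~p | q)):
            ~(~p | q): α-rule — add ~~p, ~q.
            × closes — contains both q and ~q.
          branch 1.1.2 (add ~(t -> r), ~~(~p | q)):
            ~(t -> r): α-rule — add t, ~r.
            ~~(~p | q): β-rule — branch into ~p  //  q.
              branch 1.1.2.1 (add ~p):
                ○ open, literals {p=false, q=true, r=false, s=false, t=true}.
              branch 1.1.2.2 (add q):
                ○ open, literals {q=true, r=false, s=false, t=true}.
      branch 1.2 (add ~((t -> r) <-> ~(~p | q)), (~(~q | r) -> s)):
        ~((t -> r) <-> ~(~p | q)): β-rule — branch into (t -> r), ~~(~p | q)  //  ~(t -> r), ~(~p | q).
          branch 1.2.1 (add (t -> r), ~~(~p | q)):
            (~(~q | r) -> s): β-rule — branch into ~~(~q | r)  //  s.
              branch 1.2.1.1 (add ~~(~q | r)):
                (t -> r): β-rule — branch into ~t  //  r.
                  branch 1.2.1.1.1 (add ~t):
                    ~~(~p | q): β-rule — branch into ~p  //  q.
                      branch 1.2.1.1.1.1 (add ~p):
                        ~~(~q | r): β-rule — branch into ~q  //  r.
                          branch 1.2.1.1.1.1.1 (add ~q):
                            ○ open, literals {p=false, q=false, t=false}.
                          branch 1.2.1.1.1.1.2 (add r):
                            ○ open, literals {p=false, r=true, t=false}.
                      branch 1.2.1.1.1.2 (add q):
                        ~~(~q | r): β-rule — branch into ~q  //  r.
                          branch 1.2.1.1.1.2.1 (add ~q):
                            × closes — contains both q and ~q.
                          branch 1.2.1.1.1.2.2 (add r):
                            ○ open, literals {q=true, r=true, t=false}.
                  branch 1.2.1.1.2 (add r):
                    ~~(~p | q): β-rule — branch into ~p  //  q.
                      branch 1.2.1.1.2.1 (add ~p):
                        ~~(~q | r): β-rule — branch into ~q  //  r.
                          branch 1.2.1.1.2.1.1 (add ~q):
                            ○ open, literals {p=false, q=false, r=true}.
                          branch 1.2.1.1.2.1.2 (add r):
                            ○ open, literals {p=false, r=true}.
                      branch 1.2.1.1.2.2 (add q):
                        ~~(~q | r): β-rule — branch into ~q  //  r.
                          branch 1.2.1.1.2.2.1 (add ~q):
                            × closes — contains both q and ~q.
                          branch 1.2.1.1.2.2.2 (add r):
                            ○ open, literals {q=true, r=true}.
              branch 1.2.1.2 (add s):
                (t -> r): β-rule — branch into ~t  //  r.
                  branch 1.2.1.2.1 (add ~t):
                    ~~(~p | q): β-rule — branch into ~p  //  q.
                      branch 1.2.1.2.1.1 (add ~p):
                        ○ open, literals {p=false, s=true, t=false}.
                      branch 1.2.1.2.1.2 (add q):
                        ○ open, literals {q=true, s=true, t=false}.
                  branch 1.2.1.2.2 (add r):
                    ~~(~p | q): β-rule — branch into ~p  //  q.
                      branch 1.2.1.2.2.1 (add ~p):
                        ○ open, literals {p=false, r=true, s=true}.
                      branch 1.2.1.2.2.2 (add q):
                        ○ open, literals {q=true, r=true, s=true}.
          branch 1.2.2 (add ~(t -> r), ~(~p | q)):
            ~(t -> r): α-rule — add t, ~r.
            ~(~p | q): α-rule — add ~~p, ~q.
            (~(~q | r) -> s): β-rule — branch into ~~(~q | r)  //  s.
              branch 1.2.2.1 (add ~~(~q | r)):
                ~~(~q | r): β-rule — branch into ~q  //  r.
                  branch 1.2.2.1.1 (add ~q):
                    ○ open, literals {p=true, q=false, r=false, t=true}.
                  branch 1.2.2.1.2 (add r):
                    × closes — contains both r and ~r.
              branch 1.2.2.2 (add s):
                ○ open, literals {p=true, q=false, r=false, s=true, t=true}.
  branch 2 (add ~u):
    ○ open, literals {u=false}.
4 branches closed, 15 open.
Each open branch fixes some atoms; the unmentioned ones are free. Counting distinct full assignments: branch {p=false, q=true, r=false, s=false, t=true} (u) contributes 2 new; branch {q=true, r=false, s=false, t=true} (p, u) contributes 2 new; branch {p=false, q=false, t=false} (r, s, u) contributes 8 new; branch {p=false, r=true, t=false} (q, s, u) contributes 4 new; branch {q=true, r=true, t=false} (p, s, u) contributes 4 new; branch {p=false, q=false, r=true} (s, t, u) contributes 4 new; branch {p=false, r=true} (q, s, t, u) contributes 4 new; branch {q=true, r=true} (p, s, t, u) contributes 4 new; branch {p=false, s=true, t=false} (q, r, u) contributes 2 new; branch {q=true, s=true, t=false} (p, r, u) contributes 2 new; branch {p=false, r=true, s=true} (q, t, u) contributes 0 new; branch {q=true, r=true, s=true} (p, t, u) contributes 0 new; branch {p=true, q=false, r=false, t=true} (s, u) contributes 4 new; branch {p=true, q=false, r=false, s=true, t=true} (u) contributes 0 new; branch {u=false} (p, q, r, s, t) contributes 12 new. Total: 52.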